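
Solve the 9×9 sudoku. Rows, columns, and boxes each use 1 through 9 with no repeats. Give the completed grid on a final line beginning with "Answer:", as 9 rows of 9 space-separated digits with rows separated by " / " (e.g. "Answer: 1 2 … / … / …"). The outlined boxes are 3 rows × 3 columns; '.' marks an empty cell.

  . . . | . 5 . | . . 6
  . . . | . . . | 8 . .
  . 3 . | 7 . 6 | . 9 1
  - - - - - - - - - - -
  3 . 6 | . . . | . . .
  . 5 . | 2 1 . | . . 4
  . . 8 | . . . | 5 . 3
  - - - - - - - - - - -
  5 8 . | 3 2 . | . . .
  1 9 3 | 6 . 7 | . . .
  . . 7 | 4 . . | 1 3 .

Step 1. [r6c4∈{9}] nothing but 9 survives at r6c4. So r6c4=9.
Step 2. [r6c6∈{4}] r6c6 is down to just 4 ⇒ r6c6=4.
Step 3. [r8c5∈{8}] r8c5's peers cover all but 8. So r8c5=8.
Step 4. [r2c4∈{1}] r2c4 has the single candidate 1. So r2c4=1.
Step 5. [r4c2∈{1,2,4,7}] r4c2 is the only open cell in row 4 admitting 4. So r4c2=4.
Step 6. [r7c3∈{4}] nothing but 4 survives at r7c3. So r7c3=4.
Step 7. [r5c3∈{9}] r5c3 has the single candidate 9. So r5c3=9.
Step 8. [r5c1∈{7}] nothing but 7 survives at r5c1 ⇒ r5c1=7.
Step 9. [r6c1∈{2}] r6c1 is down to just 2, so r6c1=2.
Step 10. [r9c9∈{2,5,8,9}] row 9 places 8 nowhere but r9c9, so r9c9=8.
Step 11. [r4c8∈{1,2,7,8}] in row 4, 1 fits only at r4c8 ⇒ r4c8=1.
Step 12. [r1c7∈{2,3,4,7}] in col 7, 3 fits only at r1c7. So r1c7=3.
Step 13. [r5c7∈{6}] nothing but 6 survives at r5c7. So r5c7=6.
Step 14. [r6c8∈{7}] r6c8 is down to just 7. So r6c8=7.
Step 15. [r2c9∈{2,5,7}] 7 has one home in box 3: r2c9, so r2c9=7.
Step 16. [r2c8∈{2,4,5}] box 3 places 5 nowhere but r2c8 ⇒ r2c8=5.
Step 17. [r2c3∈{2}] nothing but 2 survives at r2c3, so r2c3=2.
Step 18. [r3c7∈{2,4}] r3c7 is the only open cell in row 3 admitting 2 ⇒ r3c7=2.
Step 19. [r1c4∈{8}] r1c4's peers cover all but 8 ⇒ r1c4=8.
Step 20. [r7c9∈{9}] only 9 remains possible at r7c9, so r7c9=9.
Step 21. [r2c5∈{3,4,9}] 3 has one home in col 5: r2c5 ⇒ r2c5=3.
Step 22. [r2c1∈{4,6,9}] r2c1 is the only open cell in row 2 admitting 4 ⇒ r2c1=4.
Step 23. [r4c6∈{5,8}] row 4 places 8 nowhere but r4c6. So r4c6=8.
Step 24. [r8c8∈{2,4}] in col 8, 2 fits only at r8c8, so r8c8=2.
Step 25. [r2c6∈{9}] r2c6 is down to just 9, so r2c6=9.
Step 26. [r9c1∈{6}] only 6 remains possible at r9c1, so r9c1=6.
Step 27. [r1c3∈{1}] r1c3's peers cover all but 1, so r1c3=1.
Step 28. [r1c1∈{9}] nothing but 9 survives at r1c1. So r1c1=9.
Step 29. [r4c5∈{7}] r4c5's peers cover all but 7, so r4c5=7.
Step 30. [r8c9∈{5}] r8c9 has the single candidate 5, so r8c9=5.
Step 31. [r3c5∈{4}] r3c5 has the single candidate 4. So r3c5=4.
Step 32. [r1c8∈{4}] r1c8's peers cover all but 4 ⇒ r1c8=4.
Step 33. [r4c4∈{5}] r4c4's peers cover all but 5, so r4c4=5.
Step 34. [r3c1∈{8}] r3c1 has the single candidate 8 ⇒ r3c1=8.
Step 35. [r4c9∈{2}] r4c9's peers cover all but 2, so r4c9=2.
Step 36. [r5c8∈{8}] r5c8 is down to just 8, so r5c8=8.
Step 37. [r9c6∈{5}] r9c6 is down to just 5. So r9c6=5.
Step 38. [r6c5∈{6}] nothing but 6 survives at r6c5, so r6c5=6.
Step 39. [r1c6∈{2}] r1c6 is down to just 2. So r1c6=2.
Step 40. [r7c7∈{7}] nothing but 7 survives at r7c7 ⇒ r7c7=7.
Step 41. [r4c7∈{9}] r4c7 has the single candidate 9 ⇒ r4c7=9.
Step 42. [r6c2∈{1}] nothing but 1 survives at r6c2. So r6c2=1.
Step 43. [r9c2∈{2}] only 2 remains possible at r9c2. So r9c2=2.
Step 44. [r3c3∈{5}] only 5 remains possible at r3c3, so r3c3=5.
Step 45. [r7c6∈{1}] nothing but 1 survives at r7c6, so r7c6=1.
Step 46. [r7c8∈{6}] nothing but 6 survives at r7c8. So r7c8=6.
Step 47. [r9c5∈{9}] r9c5 is down to just 9, so r9c5=9.
Step 48. [r2c2∈{6}] r2c2 is down to just 6 ⇒ r2c2=6.
Step 49. [r8c7∈{4}] r8c7's peers cover all but 4 ⇒ r8c7=4.
Step 50. [r5c6∈{3}] r5c6 has the single candidate 3 ⇒ r5c6=3.
Step 51. [r1c2∈{7}] r1c2's peers cover all but 7, so r1c2=7.

Answer: 9 7 1 8 5 2 3 4 6 / 4 6 2 1 3 9 8 5 7 / 8 3 5 7 4 6 2 9 1 / 3 4 6 5 7 8 9 1 2 / 7 5 9 2 1 3 6 8 4 / 2 1 8 9 6 4 5 7 3 / 5 8 4 3 2 1 7 6 9 / 1 9 3 6 8 7 4 2 5 / 6 2 7 4 9 5 1 3 8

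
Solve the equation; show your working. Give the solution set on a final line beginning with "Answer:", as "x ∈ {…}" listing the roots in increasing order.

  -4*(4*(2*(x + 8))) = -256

Step 1. [-4*(4*(2*(x + 8))) = -256] LHS = -4·(…); ÷-4 both sides. So div: 4*(2*(x + 8)) = 64.
Step 2. [4*(2*(x + 8)) = 64] 4 out front; divide by 4, so div: 2*(x + 8) = 16.
Step 3. [2*(x + 8) = 16] divide by the outer 2 ⇒ div: x + 8 = 8.
Step 4. [x + 8 = 8] the outer +8 inverts by subtracting 8. So sub: x = 0.

Answer: x ∈ {0}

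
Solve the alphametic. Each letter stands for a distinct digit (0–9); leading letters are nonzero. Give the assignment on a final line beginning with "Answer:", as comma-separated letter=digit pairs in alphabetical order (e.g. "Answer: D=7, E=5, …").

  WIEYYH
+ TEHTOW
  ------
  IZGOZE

Step 1. [col 1: H + W ≡ E (mod 10)] several values work for W in column 1 (H + W ≡ E (mod 10), carry-in 0); try W=5. So W=5.
Step 2. [col 1: H + W ≡ E (mod 10)] no forcing yet in column 1 (carry-in 0); E=2 is free and consistent — try it ⇒ E=2.
Step 3. [col 1: H + W ≡ E (mod 10)] column 1: given W=5, E=2, carry-in 0, and digits 2,5 already taken and all letters distinct, H+W≡E (mod 10) forces H=7 ⇒ H=7.
Step 4. [col 2: Y + O ≡ Z (mod 10)] Z=8 is one option consistent with column 2 (Y + O ≡ Z (mod 10), carry-in 1) — take it. So Z=8.
Step 5. [col 2: Y + O ≡ Z (mod 10)] several values work for O in column 2 (Y + O ≡ Z (mod 10), carry-in 1); try O=4. So O=4.
Step 6. [col 2: Y + O ≡ Z (mod 10)] column 2: given O=4, Z=8, carry-in 1, and digits 2,4,5,7,8 already taken and all letters distinct, Y+O≡Z (mod 10) forces Y=3 ⇒ Y=3.
Step 7. [col 3: Y + T ≡ O (mod 10)] in column 3 we have Y+T≡O with carry-in 0; given Y=3, O=4 and digits 2,3,4,5,7,8 already taken and all letters distinct, that pins T to 1. So T=1.
Step 8. [col 4: E + H ≡ G (mod 10)] in column 4 we have E+H≡G with carry-in 0; given E=2, H=7 and digits 1,2,3,4,5,7,8 already taken and all letters distinct, that pins G to 9 ⇒ G=9.
Step 9. [col 5: I + E ≡ Z (mod 10)] in column 5 we have I+E≡Z with carry-in 0; given E=2, Z=8 and digits 1,2,3,4,5,7,8,9 already taken and all letters distinct, that pins I to 6, so I=6.

Answer: E=2, G=9, H=7, I=6, O=4, T=1, W=5, Y=3, Z=8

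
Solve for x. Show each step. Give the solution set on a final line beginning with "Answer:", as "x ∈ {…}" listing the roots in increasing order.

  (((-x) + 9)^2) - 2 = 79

Step 1. [(((-x) + 9)^2) - 2 = 79] 2 comes off first (add 2). So sub: ((-x) + 9)^2 = 81.
Step 2. [((-x) + 9)^2 = 81] LHS squared, RHS 81 ≥ 0: apply √ (±). So sqrt: (-x) + 9 = 9 or -9.
Step 3. [(-x) + 9 = 9 or -9] subtract 9: x sits inside (… + 9), so sub: -x = 0 or -18.
Step 4. [-x = 0 or -18] LHS negated; negate both sides, so neg: x = 0 or 18.

Answer: x ∈ {0, 18}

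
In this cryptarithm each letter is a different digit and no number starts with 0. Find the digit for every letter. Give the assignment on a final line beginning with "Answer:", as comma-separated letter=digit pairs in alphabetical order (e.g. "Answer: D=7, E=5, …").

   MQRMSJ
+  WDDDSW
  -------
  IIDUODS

Step 1. [col 1: J + W ≡ S (mod 10)] column 1 (J + W ≡ S (mod 10), carry-in 0) doesn't pin J yet; pick J=9 and continue ⇒ J=9.
Step 2. [I] I is the leading digit of a 7-digit sum of two 6-digit numbers; the final carry is exactly 1 ⇒ I=1.
Step 3. [col 1: J + W ≡ S (mod 10)] no forcing yet in column 1 (carry-in 0); S=6 is free and consistent — try it, so S=6.
Step 4. [col 1: J + W ≡ S (mod 10)] column 1: given J=9, S=6, carry-in 0, and digits 1,6,9 already taken and all letters distinct, J+W≡S (mod 10) forces W=7. So W=7.
Step 5. [col 2: S + S ≡ D (mod 10)] in column 2 we have S+S≡D with carry-in 1; given S=6 and digits 1,6,7,9 already taken and all letters distinct, that pins D to 3 ⇒ D=3.
Step 6. [col 3: M + D ≡ O (mod 10)] several values work for M in column 3 (M + D ≡ O (mod 10), carry-in 1); try M=4 ⇒ M=4.
Step 7. [col 3: M + D ≡ O (mod 10)] column 3: given M=4, D=3, carry-in 1, and digits 1,3,4,6,7,9 already taken and all letters distinct, M+D≡O (mod 10) forces O=8 ⇒ O=8.
Step 8. [col 4: R + D ≡ U (mod 10)] column 4 reads R+D+carry(0)=U with D=3; with digits 1,3,4,6,7,8,9 already taken and all letters distinct, the only value for U is 5 ⇒ U=5.
Step 9. [col 4: R + D ≡ U (mod 10)] column 4: given D=3, U=5, carry-in 0, and digits 1,3,4,5,6,7,8,9 already taken and all letters distinct, R+D≡U (mod 10) forces R=2 ⇒ R=2.
Step 10. [col 5: Q + D ≡ D (mod 10)] from column 5 (D=3, carry-in 0, digits 1,2,3,4,5,6,7,8,9 already taken and all letters distinct): Q must equal 0. So Q=0.

Answer: D=3, I=1, J=9, M=4, O=8, Q=0, R=2, S=6, U=5, W=7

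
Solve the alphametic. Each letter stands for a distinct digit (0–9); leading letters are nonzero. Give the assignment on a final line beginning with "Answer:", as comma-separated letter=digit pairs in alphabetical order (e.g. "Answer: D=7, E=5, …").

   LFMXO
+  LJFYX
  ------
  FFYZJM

Step 1. [col 1: O + X ≡ M (mod 10)] column 1 (O + X ≡ M (mod 10), carry-in 0) doesn't pin X yet; pick X=8 and continue, so X=8.
Step 2. [F] adding two 5-digit numbers gives at most 5+1 digits, and here it does — F is that final carry and must be 1 ⇒ F=1.
Step 3. [col 1: O + X ≡ M (mod 10)] O=4 is one option consistent with column 1 (O + X ≡ M (mod 10), carry-in 0) — take it ⇒ O=4.
Step 4. [col 1: O + X ≡ M (mod 10)] column 1: given O=4, X=8, carry-in 0, and digits 1,4,8 already taken and all letters distinct, O+X≡M (mod 10) forces M=2. So M=2.
Step 5. [col 2: X + Y ≡ J (mod 10)] J=9 is one option consistent with column 2 (X + Y ≡ J (mod 10), carry-in 1) — take it. So J=9.
Step 6. [col 2: X + Y ≡ J (mod 10)] column 2 reads X+Y+carry(1)=J with X=8, J=9; with digits 1,2,4,8,9 already taken and all letters distinct, the only value for Y is 0, so Y=0.
Step 7. [col 3: M + F ≡ Z (mod 10)] column 3: given M=2, F=1, carry-in 0, and digits 0,1,2,4,8,9 already taken and all letters distinct, M+F≡Z (mod 10) forces Z=3. So Z=3.
Step 8. [col 5: L + L ≡ F (mod 10)] column 5 reads L+L+carry(1)=F with F=1; with digits 0,1,2,3,4,8,9 already taken and all letters distinct, the only value for L is 5, so L=5.

Answer: F=1, J=9, L=5, M=2, O=4, X=8, Y=0, Z=3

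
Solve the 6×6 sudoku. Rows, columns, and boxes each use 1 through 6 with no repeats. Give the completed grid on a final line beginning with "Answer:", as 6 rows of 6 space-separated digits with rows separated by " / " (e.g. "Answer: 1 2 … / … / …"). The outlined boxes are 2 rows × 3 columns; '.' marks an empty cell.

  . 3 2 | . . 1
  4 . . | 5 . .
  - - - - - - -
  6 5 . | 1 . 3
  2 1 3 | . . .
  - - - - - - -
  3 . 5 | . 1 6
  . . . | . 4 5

Step 1. [r2c2∈{6}] r2c2's peers cover all but 6 ⇒ r2c2=6.
Step 2. [r6c2∈{2}] r6c2's peers cover all but 2 ⇒ r6c2=2.
Step 3. [r1c4∈{4,6}] 4 has one home in row 1: r1c4, so r1c4=4.
Step 4. [r4c5∈{5,6}] in row 4, 5 fits only at r4c5. So r4c5=5.
Step 5. [r2c5∈{2,3}] row 2 places 3 nowhere but r2c5. So r2c5=3.
Step 6. [r6c1∈{1}] r6c1 is down to just 1. So r6c1=1.
Step 7. [r3c3∈{4}] only 4 remains possible at r3c3. So r3c3=4.
Step 8. [r3c5∈{2}] nothing but 2 survives at r3c5. So r3c5=2.
Step 9. [r1c5∈{6}] nothing but 6 survives at r1c5, so r1c5=6.
Step 10. [r5c2∈{4}] r5c2's peers cover all but 4, so r5c2=4.
Step 11. [r2c6∈{2}] nothing but 2 survives at r2c6. So r2c6=2.
Step 12. [r1c1∈{5}] nothing but 5 survives at r1c1, so r1c1=5.
Step 13. [r4c4∈{6}] r4c4's peers cover all but 6. So r4c4=6.
Step 14. [r5c4∈{2}] r5c4 is down to just 2, so r5c4=2.
Step 15. [r2c3∈{1}] r2c3's peers cover all but 1. So r2c3=1.
Step 16. [r6c3∈{6}] r6c3 has the single candidate 6. So r6c3=6.
Step 17. [r6c4∈{3}] nothing but 3 survives at r6c4 ⇒ r6c4=3.
Step 18. [r4c6∈{4}] r4c6 is down to just 4 ⇒ r4c6=4.

Answer: 5 3 2 4 6 1 / 4 6 1 5 3 2 / 6 5 4 1 2 3 / 2 1 3 6 5 4 / 3 4 5 2 1 6 / 1 2 6 3 4 5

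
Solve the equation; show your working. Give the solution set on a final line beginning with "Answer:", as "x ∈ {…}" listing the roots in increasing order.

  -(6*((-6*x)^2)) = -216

Step 1. [-(6*((-6*x)^2)) = -216] leading − — multiply by −1 ⇒ neg: 6*((-6*x)^2) = 216.
Step 2. [6*((-6*x)^2) = 216] 6 out front; divide by 6 ⇒ div: (-6*x)^2 = 36.
Step 3. [(-6*x)^2 = 36] LHS squared, RHS 36 ≥ 0: apply √ (±), so sqrt: -6*x = 6 or -6.
Step 4. [-6*x = 6 or -6] LHS = -6·(…); ÷-6 both sides, so div: x = -1 or 1.

Answer: x ∈ {-1, 1}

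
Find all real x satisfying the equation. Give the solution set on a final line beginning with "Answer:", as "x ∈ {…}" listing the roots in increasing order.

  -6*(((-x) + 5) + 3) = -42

Step 1. [-6*(((-x) + 5) + 3) = -42] divide by the outer -6. So div: ((-x) + 5) + 3 = 7.
Step 2. [((-x) + 5) + 3 = 7] subtract 3: x sits inside (… + 3), so sub: (-x) + 5 = 4.
Step 3. [(-x) + 5 = 4] 5 comes off first (subtract 5), so sub: -x = -1.
Step 4. [-x = -1] flip signs both sides. So neg: x = 1.

Answer: x ∈ {1}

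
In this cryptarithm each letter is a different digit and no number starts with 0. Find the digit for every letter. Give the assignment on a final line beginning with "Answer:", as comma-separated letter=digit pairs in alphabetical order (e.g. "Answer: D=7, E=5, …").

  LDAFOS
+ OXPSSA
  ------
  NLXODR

Step 1. [col 1: S + A ≡ R (mod 10)] several values work for S in column 1 (S + A ≡ R (mod 10), carry-in 0); try S=4 ⇒ S=4.
Step 2. [col 1: S + A ≡ R (mod 10)] R=6 is one option consistent with column 1 (S + A ≡ R (mod 10), carry-in 0) — take it. So R=6.
Step 3. [col 1: S + A ≡ R (mod 10)] column 1: given S=4, R=6, carry-in 0, and digits 4,6 already taken and all letters distinct, S+A≡R (mod 10) forces A=2. So A=2.
Step 4. [col 2: O + S ≡ D (mod 10)] no forcing yet in column 2 (carry-in 0); D=5 is free and consistent — try it. So D=5.
Step 5. [col 2: O + S ≡ D (mod 10)] from column 2 (S=4, D=5, carry-in 0, digits 2,4,5,6 already taken and all letters distinct): O must equal 1, so O=1.
Step 6. [col 3: F + S ≡ O (mod 10)] column 3: given S=4, O=1, carry-in 0, and digits 1,2,4,5,6 already taken and all letters distinct, F+S≡O (mod 10) forces F=7. So F=7.
Step 7. [col 4: A + P ≡ X (mod 10)] from column 4 (A=2, carry-in 1, digits 1,2,4,5,6,7 already taken and all letters distinct): X must equal 3 ⇒ X=3.
Step 8. [col 4: A + P ≡ X (mod 10)] in column 4 we have A+P≡X with carry-in 1; given A=2, X=3 and digits 1,2,3,4,5,6,7 already taken and all letters distinct, that pins P to 0 ⇒ P=0.
Step 9. [col 5: D + X ≡ L (mod 10)] column 5: given D=5, X=3, carry-in 0, and digits 0,1,2,3,4,5,6,7 already taken and all letters distinct, D+X≡L (mod 10) forces L=8 ⇒ L=8.
Step 10. [col 6: L + O ≡ N (mod 10)] from column 6 (L=8, O=1, carry-in 0, digits 0,1,2,3,4,5,6,7,8 already taken and all letters distinct): N must equal 9, so N=9.

Answer: A=2, D=5, F=7, L=8, N=9, O=1, P=0, R=6, S=4, X=3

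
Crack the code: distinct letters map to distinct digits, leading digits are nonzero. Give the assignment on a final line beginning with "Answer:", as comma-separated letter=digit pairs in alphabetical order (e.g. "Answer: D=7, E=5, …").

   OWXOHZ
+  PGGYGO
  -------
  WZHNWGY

Step 1. [col 1: Z + O ≡ Y (mod 10)] several values work for Y in column 1 (Z + O ≡ Y (mod 10), carry-in 0); try Y=2. So Y=2.
Step 2. [col 1: Z + O ≡ Y (mod 10)] column 1 (Z + O ≡ Y (mod 10), carry-in 0) doesn't pin Z yet; pick Z=4 and continue, so Z=4.
Step 3. [col 1: Z + O ≡ Y (mod 10)] column 1 reads Z+O+carry(0)=Y with Z=4, Y=2; with digits 2,4 already taken and all letters distinct, the only value for O is 8. So O=8.
Step 4. [col 2: H + G ≡ G (mod 10)] from column 2 (nothing yet, carry-in 1, digits 2,4,8 already taken and all letters distinct): H must equal 9. So H=9.
Step 5. [W] the sum has 7 digits but both addends have 6; that extra leading digit W is the final carry, namely 1, so W=1.
Step 6. [col 2: H + G ≡ G (mod 10)] several values work for G in column 2 (H + G ≡ G (mod 10), carry-in 1); try G=7. So G=7.
Step 7. [col 4: X + G ≡ N (mod 10)] column 4: given G=7, carry-in 1, and digits 1,2,4,7,8,9 already taken and all letters distinct, X+G≡N (mod 10) forces N=3, so N=3.
Step 8. [col 4: X + G ≡ N (mod 10)] in column 4 we have X+G≡N with carry-in 1; given G=7, N=3 and digits 1,2,3,4,7,8,9 already taken and all letters distinct, that pins X to 5 ⇒ X=5.
Step 9. [col 6: O + P ≡ Z (mod 10)] column 6: given O=8, Z=4, carry-in 0, and digits 1,2,3,4,5,7,8,9 already taken and all letters distinct, O+P≡Z (mod 10) forces P=6, so P=6.

Answer: G=7, H=9, N=3, O=8, P=6, W=1, X=5, Y=2, Z=4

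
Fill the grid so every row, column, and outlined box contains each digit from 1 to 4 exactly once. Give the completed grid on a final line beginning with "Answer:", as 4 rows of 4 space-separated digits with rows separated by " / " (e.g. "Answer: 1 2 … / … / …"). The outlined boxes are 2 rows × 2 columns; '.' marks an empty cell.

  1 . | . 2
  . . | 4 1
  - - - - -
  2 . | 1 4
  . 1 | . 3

Step 1. [r3c2∈{3}] only 3 remains possible at r3c2. So r3c2=3.
Step 2. [r4c3∈{2}] r4c3's peers cover all but 2, so r4c3=2.
Step 3. [r4c1∈{4}] nothing but 4 survives at r4c1, so r4c1=4.
Step 4. [r2c1∈{3}] r2c1 is down to just 3. So r2c1=3.
Step 5. [r1c3∈{3}] only 3 remains possible at r1c3, so r1c3=3.
Step 6. [r2c2∈{2}] only 2 remains possible at r2c2 ⇒ r2c2=2.
Step 7. [r1c2∈{4}] nothing but 4 survives at r1c2 ⇒ r1c2=4.

Answer: 1 4 3 2 / 3 2 4 1 / 2 3 1 4 / 4 1 2 3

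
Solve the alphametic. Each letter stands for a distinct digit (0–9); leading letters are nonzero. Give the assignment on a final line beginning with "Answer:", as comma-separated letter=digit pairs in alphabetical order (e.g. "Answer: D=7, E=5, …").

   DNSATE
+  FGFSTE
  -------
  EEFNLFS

Step 1. [col 1: E + E ≡ S (mod 10)] no forcing yet in column 1 (carry-in 0); E=1 is free and consistent — try it ⇒ E=1.
Step 2. [col 1: E + E ≡ S (mod 10)] from column 1 (E=1, carry-in 0, digits 1 already taken and all letters distinct): S must equal 2, so S=2.
Step 3. [col 2: T + T ≡ F (mod 10)] column 2 (T + T ≡ F (mod 10), carry-in 0) doesn't pin T yet; pick T=3 and continue. So T=3.
Step 4. [col 2: T + T ≡ F (mod 10)] column 2 reads T+T+carry(0)=F with T=3; with digits 1,2,3 already taken and all letters distinct, the only value for F is 6, so F=6.
Step 5. [col 3: A + S ≡ L (mod 10)] column 3 (A + S ≡ L (mod 10), carry-in 0) doesn't pin A yet; pick A=8 and continue ⇒ A=8.
Step 6. [col 3: A + S ≡ L (mod 10)] in column 3 we have A+S≡L with carry-in 0; given A=8, S=2 and digits 1,2,3,6,8 already taken and all letters distinct, that pins L to 0 ⇒ L=0.
Step 7. [col 4: S + F ≡ N (mod 10)] column 4: given S=2, F=6, carry-in 1, and digits 0,1,2,3,6,8 already taken and all letters distinct, S+F≡N (mod 10) forces N=9 ⇒ N=9.
Step 8. [col 5: N + G ≡ F (mod 10)] from column 5 (N=9, F=6, carry-in 0, digits 0,1,2,3,6,8,9 already taken and all letters distinct): G must equal 7 ⇒ G=7.
Step 9. [col 6: D + F ≡ E (mod 10)] from column 6 (F=6, E=1, carry-in 1, digits 0,1,2,3,6,7,8,9 already taken and all letters distinct): D must equal 4. So D=4.

Answer: A=8, D=4, E=1, F=6, G=7, L=0, N=9, S=2, T=3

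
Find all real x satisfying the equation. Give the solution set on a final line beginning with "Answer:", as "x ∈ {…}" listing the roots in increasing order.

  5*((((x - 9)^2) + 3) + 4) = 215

Step 1. [5*((((x - 9)^2) + 3) + 4) = 215] leading coefficient 5: divide by 5. So div: (((x - 9)^2) + 3) + 4 = 43.
Step 2. [(((x - 9)^2) + 3) + 4 = 43] the outer +4 inverts by subtracting 4 ⇒ sub: ((x - 9)^2) + 3 = 39.
Step 3. [((x - 9)^2) + 3 = 39] the outer +3 inverts by subtracting 3. So sub: (x - 9)^2 = 36.
Step 4. [(x - 9)^2 = 36] 36 ≥ 0, LHS is (·)² — take ±√, so sqrt: x - 9 = 6 or -6.
Step 5. [x - 9 = 6 or -6] -9 is outermost — add 9 both sides. So sub: x = 15 or 3.

Answer: x ∈ {3, 15}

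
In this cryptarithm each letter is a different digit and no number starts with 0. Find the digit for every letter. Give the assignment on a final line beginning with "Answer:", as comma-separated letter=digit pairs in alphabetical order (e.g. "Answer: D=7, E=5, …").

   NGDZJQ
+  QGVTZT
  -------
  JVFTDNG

Step 1. [col 1: Q + T ≡ G (mod 10)] column 1 (Q + T ≡ G (mod 10), carry-in 0) doesn't pin Q yet; pick Q=5 and continue ⇒ Q=5.
Step 2. [col 1: Q + T ≡ G (mod 10)] several values work for G in column 1 (Q + T ≡ G (mod 10), carry-in 0); try G=9. So G=9.
Step 3. [J] adding two 6-digit numbers gives at most 6+1 digits, and here it does — J is that final carry and must be 1, so J=1.
Step 4. [col 1: Q + T ≡ G (mod 10)] in column 1 we have Q+T≡G with carry-in 0; given Q=5, G=9 and digits 1,5,9 already taken and all letters distinct, that pins T to 4. So T=4.
Step 5. [col 2: J + Z ≡ N (mod 10)] N=7 is one option consistent with column 2 (J + Z ≡ N (mod 10), carry-in 0) — take it, so N=7.
Step 6. [col 2: J + Z ≡ N (mod 10)] column 2: given J=1, N=7, carry-in 0, and digits 1,4,5,7,9 already taken and all letters distinct, J+Z≡N (mod 10) forces Z=6 ⇒ Z=6.
Step 7. [col 3: Z + T ≡ D (mod 10)] column 3 reads Z+T+carry(0)=D with Z=6, T=4; with digits 1,4,5,6,7,9 already taken and all letters distinct, the only value for D is 0 ⇒ D=0.
Step 8. [col 4: D + V ≡ T (mod 10)] from column 4 (D=0, T=4, carry-in 1, digits 0,1,4,5,6,7,9 already taken and all letters distinct): V must equal 3 ⇒ V=3.
Step 9. [col 5: G + G ≡ F (mod 10)] column 5: given G=9, carry-in 0, and digits 0,1,3,4,5,6,7,9 already taken and all letters distinct, G+G≡F (mod 10) forces F=8. So F=8.

Answer: D=0, F=8, G=9, J=1, N=7, Q=5, T=4, V=3, Z=6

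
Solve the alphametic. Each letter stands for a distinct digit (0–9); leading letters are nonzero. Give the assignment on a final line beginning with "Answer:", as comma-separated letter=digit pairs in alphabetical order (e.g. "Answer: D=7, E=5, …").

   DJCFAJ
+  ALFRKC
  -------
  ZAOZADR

Step 1. [col 1: J + C ≡ R (mod 10)] R=3 is one option consistent with column 1 (J + C ≡ R (mod 10), carry-in 0) — take it ⇒ R=3.
Step 2. [col 1: J + C ≡ R (mod 10)] C=6 is one option consistent with column 1 (J + C ≡ R (mod 10), carry-in 0) — take it. So C=6.
Step 3. [col 1: J + C ≡ R (mod 10)] from column 1 (C=6, R=3, carry-in 0, digits 3,6 already taken and all letters distinct): J must equal 7, so J=7.
Step 4. [col 2: A + K ≡ D (mod 10)] several values work for D in column 2 (A + K ≡ D (mod 10), carry-in 1); try D=9. So D=9.
Step 5. [Z] adding two 6-digit numbers gives at most 6+1 digits, and here it does — Z is that final carry and must be 1, so Z=1.
Step 6. [col 2: A + K ≡ D (mod 10)] no forcing yet in column 2 (carry-in 1); A=8 is free and consistent — try it, so A=8.
Step 7. [col 2: A + K ≡ D (mod 10)] column 2: given A=8, D=9, carry-in 1, and digits 1,3,6,7,8,9 already taken and all letters distinct, A+K≡D (mod 10) forces K=0. So K=0.
Step 8. [col 3: F + R ≡ A (mod 10)] from column 3 (R=3, A=8, carry-in 0, digits 0,1,3,6,7,8,9 already taken and all letters distinct): F must equal 5, so F=5.
Step 9. [col 5: J + L ≡ O (mod 10)] column 5: given J=7, carry-in 1, and digits 0,1,3,5,6,7,8,9 already taken and all letters distinct, J+L≡O (mod 10) forces O=2. So O=2.
Step 10. [col 5: J + L ≡ O (mod 10)] from column 5 (J=7, O=2, carry-in 1, digits 0,1,2,3,5,6,7,8,9 already taken and all letters distinct): L must equal 4, so L=4.

Answer: A=8, C=6, D=9, F=5, J=7, K=0, L=4, O=2, R=3, Z=1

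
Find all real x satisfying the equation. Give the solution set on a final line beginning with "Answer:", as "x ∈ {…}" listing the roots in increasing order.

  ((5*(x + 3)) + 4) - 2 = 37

Step 1. [((5*(x + 3)) + 4) - 2 = 37] 2 comes off first (add 2). So sub: (5*(x + 3)) + 4 = 39.
Step 2. [(5*(x + 3)) + 4 = 39] peel the +4: subtract 4 from each side, so sub: 5*(x + 3) = 35.
Step 3. [5*(x + 3) = 35] LHS = 5·(…); ÷5 both sides, so div: x + 3 = 7.
Step 4. [x + 3 = 7] +3 is outermost — subtract 3 both sides, so sub: x = 4.

Answer: x ∈ {4}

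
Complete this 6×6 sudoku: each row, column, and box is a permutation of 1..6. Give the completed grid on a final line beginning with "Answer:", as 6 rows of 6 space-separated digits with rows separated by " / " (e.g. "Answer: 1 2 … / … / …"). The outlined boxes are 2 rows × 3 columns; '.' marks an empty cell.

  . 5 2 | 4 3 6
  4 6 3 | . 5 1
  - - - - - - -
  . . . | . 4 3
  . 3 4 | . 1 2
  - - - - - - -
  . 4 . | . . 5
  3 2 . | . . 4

Step 1. [r6c5∈{6}] nothing but 6 survives at r6c5 ⇒ r6c5=6.
Step 2. [r3c1∈{1,2,5,6}] r3c1 is the only open cell in row 3 admitting 2, so r3c1=2.
Step 3. [r4c1∈{5,6}] r4c1 is the only open cell in col 1 admitting 5 ⇒ r4c1=5.
Step 4. [r3c3∈{1,6}] across box 3, 6 lands solely at r3c3. So r3c3=6.
Step 5. [r5c3∈{1}] only 1 remains possible at r5c3, so r5c3=1.
Step 6. [r2c4∈{2}] r2c4 has the single candidate 2. So r2c4=2.
Step 7. [r3c2∈{1}] r3c2 has the single candidate 1. So r3c2=1.
Step 8. [r5c4∈{3}] nothing but 3 survives at r5c4 ⇒ r5c4=3.
Step 9. [r3c4∈{5}] r3c4's peers cover all but 5, so r3c4=5.
Step 10. [r6c4∈{1}] r6c4 has the single candidate 1. So r6c4=1.
Step 11. [r6c3∈{5}] only 5 remains possible at r6c3, so r6c3=5.
Step 12. [r5c5∈{2}] r5c5 has the single candidate 2 ⇒ r5c5=2.
Step 13. [r5c1∈{6}] only 6 remains possible at r5c1. So r5c1=6.
Step 14. [r4c4∈{6}] only 6 remains possible at r4c4, so r4c4=6.
Step 15. [r1c1∈{1}] r1c1's peers cover all but 1 ⇒ r1c1=1.

Answer: 1 5 2 4 3 6 / 4 6 3 2 5 1 / 2 1 6 5 4 3 / 5 3 4 6 1 2 / 6 4 1 3 2 5 / 3 2 5 1 6 4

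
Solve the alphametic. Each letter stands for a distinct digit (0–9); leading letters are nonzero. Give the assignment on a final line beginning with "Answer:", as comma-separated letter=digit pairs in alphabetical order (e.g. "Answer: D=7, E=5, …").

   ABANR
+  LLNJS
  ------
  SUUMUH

Step 1. [col 1: R + S ≡ H (mod 10)] no forcing yet in column 1 (carry-in 0); H=5 is free and consistent — try it, so H=5.
Step 2. [col 1: R + S ≡ H (mod 10)] column 1 (R + S ≡ H (mod 10), carry-in 0) doesn't pin S yet; pick S=1 and continue ⇒ S=1.
Step 3. [col 1: R + S ≡ H (mod 10)] column 1 reads R+S+carry(0)=H with S=1, H=5; with digits 1,5 already taken and all letters distinct, the only value for R is 4, so R=4.
Step 4. [col 2: N + J ≡ U (mod 10)] column 2 (N + J ≡ U (mod 10), carry-in 0) doesn't pin U yet; pick U=0 and continue, so U=0.
Step 5. [col 2: N + J ≡ U (mod 10)] J=8 is one option consistent with column 2 (N + J ≡ U (mod 10), carry-in 0) — take it ⇒ J=8.
Step 6. [col 2: N + J ≡ U (mod 10)] column 2: given J=8, U=0, carry-in 0, and digits 0,1,4,5,8 already taken and all letters distinct, N+J≡U (mod 10) forces N=2 ⇒ N=2.
Step 7. [col 3: A + N ≡ M (mod 10)] several values work for M in column 3 (A + N ≡ M (mod 10), carry-in 1); try M=9, so M=9.
Step 8. [col 3: A + N ≡ M (mod 10)] in column 3 we have A+N≡M with carry-in 1; given N=2, M=9 and digits 0,1,2,4,5,8,9 already taken and all letters distinct, that pins A to 6, so A=6.
Step 9. [col 4: B + L ≡ U (mod 10)] several values work for B in column 4 (B + L ≡ U (mod 10), carry-in 0); try B=7 ⇒ B=7.
Step 10. [col 4: B + L ≡ U (mod 10)] column 4: given B=7, U=0, carry-in 0, and digits 0,1,2,4,5,6,7,8,9 already taken and all letters distinct, B+L≡U (mod 10) forces L=3, so L=3.

Answer: A=6, B=7, H=5, J=8, L=3, M=9, N=2, R=4, S=1, U=0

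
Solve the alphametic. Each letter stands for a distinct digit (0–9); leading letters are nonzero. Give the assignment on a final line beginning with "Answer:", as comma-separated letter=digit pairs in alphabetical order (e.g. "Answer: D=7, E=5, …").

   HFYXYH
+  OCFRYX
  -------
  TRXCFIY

Step 1. [T] the sum has 7 digits but both addends have 6; that extra leading digit T is the final carry, namely 1, so T=1.
Step 2. [col 1: H + X ≡ Y (mod 10)] X=8 is one option consistent with column 1 (H + X ≡ Y (mod 10), carry-in 0) — take it, so X=8.
Step 3. [col 1: H + X ≡ Y (mod 10)] column 1 (H + X ≡ Y (mod 10), carry-in 0) doesn't pin Y yet; pick Y=3 and continue. So Y=3.
Step 4. [col 1: H + X ≡ Y (mod 10)] column 1: given X=8, Y=3, carry-in 0, and digits 1,3,8 already taken and all letters distinct, H+X≡Y (mod 10) forces H=5. So H=5.
Step 5. [col 2: Y + Y ≡ I (mod 10)] column 2: given Y=3, carry-in 1, and digits 1,3,5,8 already taken and all letters distinct, Y+Y≡I (mod 10) forces I=7, so I=7.
Step 6. [col 3: X + R ≡ F (mod 10)] F=2 is one option consistent with column 3 (X + R ≡ F (mod 10), carry-in 0) — take it, so F=2.
Step 7. [col 3: X + R ≡ F (mod 10)] from column 3 (X=8, F=2, carry-in 0, digits 1,2,3,5,7,8 already taken and all letters distinct): R must equal 4, so R=4.
Step 8. [col 4: Y + F ≡ C (mod 10)] column 4: given Y=3, F=2, carry-in 1, and digits 1,2,3,4,5,7,8 already taken and all letters distinct, Y+F≡C (mod 10) forces C=6 ⇒ C=6.
Step 9. [col 6: H + O ≡ R (mod 10)] column 6: given H=5, R=4, carry-in 0, and digits 1,2,3,4,5,6,7,8 already taken and all letters distinct, H+O≡R (mod 10) forces O=9, so O=9.

Answer: C=6, F=2, H=5, I=7, O=9, R=4, T=1, X=8, Y=3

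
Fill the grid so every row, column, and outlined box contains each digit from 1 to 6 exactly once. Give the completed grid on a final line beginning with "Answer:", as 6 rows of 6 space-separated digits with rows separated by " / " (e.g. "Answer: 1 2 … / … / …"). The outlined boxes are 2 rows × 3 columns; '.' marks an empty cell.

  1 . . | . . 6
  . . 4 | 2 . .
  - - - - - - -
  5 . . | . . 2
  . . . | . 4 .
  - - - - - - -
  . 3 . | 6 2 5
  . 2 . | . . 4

Step 1. [r1c2∈{5}] only 5 remains possible at r1c2 ⇒ r1c2=5.
Step 2. [r1c5∈{3}] r1c5 has the single candidate 3. So r1c5=3.
Step 3. [r4c6∈{1,3}] 3 has one home in col 6: r4c6, so r4c6=3.
Step 4. [r3c4∈{1}] nothing but 1 survives at r3c4. So r3c4=1.
Step 5. [r6c1∈{6}] r6c1 is down to just 6. So r6c1=6.
Step 6. [r6c5∈{1}] only 1 remains possible at r6c5, so r6c5=1.
Step 7. [r3c5∈{6}] r3c5's peers cover all but 6 ⇒ r3c5=6.
Step 8. [r4c3∈{1,2,6}] in col 3, 6 fits only at r4c3. So r4c3=6.
Step 9. [r6c3∈{5}] nothing but 5 survives at r6c3. So r6c3=5.
Step 10. [r2c1∈{3}] only 3 remains possible at r2c1, so r2c1=3.
Step 11. [r1c3∈{2}] r1c3's peers cover all but 2. So r1c3=2.
Step 12. [r1c4∈{4}] only 4 remains possible at r1c4. So r1c4=4.
Step 13. [r2c5∈{5}] r2c5 is down to just 5, so r2c5=5.
Step 14. [r4c1∈{2}] r4c1 is down to just 2, so r4c1=2.
Step 15. [r5c1∈{4}] r5c1 has the single candidate 4 ⇒ r5c1=4.
Step 16. [r2c6∈{1}] nothing but 1 survives at r2c6 ⇒ r2c6=1.
Step 17. [r2c2∈{6}] r2c2 is down to just 6. So r2c2=6.
Step 18. [r4c4∈{5}] r4c4's peers cover all but 5, so r4c4=5.
Step 19. [r3c3∈{3}] only 3 remains possible at r3c3, so r3c3=3.
Step 20. [r3c2∈{4}] r3c2 is down to just 4, so r3c2=4.
Step 21. [r6c4∈{3}] r6c4 has the single candidate 3 ⇒ r6c4=3.
Step 22. [r5c3∈{1}] nothing but 1 survives at r5c3 ⇒ r5c3=1.
Step 23. [r4c2∈{1}] r4c2 is down to just 1. So r4c2=1.

Answer: 1 5 2 4 3 6 / 3 6 4 2 5 1 / 5 4 3 1 6 2 / 2 1 6 5 4 3 / 4 3 1 6 2 5 / 6 2 5 3 1 4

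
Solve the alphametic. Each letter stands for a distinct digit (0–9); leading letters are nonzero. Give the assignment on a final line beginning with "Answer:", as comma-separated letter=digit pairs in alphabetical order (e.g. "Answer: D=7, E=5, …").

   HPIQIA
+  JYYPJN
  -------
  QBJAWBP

Step 1. [col 1: A + N ≡ P (mod 10)] several values work for P in column 1 (A + N ≡ P (mod 10), carry-in 0); try P=7. So P=7.
Step 2. [col 1: A + N ≡ P (mod 10)] column 1 (A + N ≡ P (mod 10), carry-in 0) doesn't pin A yet; pick A=2 and continue ⇒ A=2.
Step 3. [col 1: A + N ≡ P (mod 10)] from column 1 (A=2, P=7, carry-in 0, digits 2,7 already taken and all letters distinct): N must equal 5, so N=5.
Step 4. [col 2: I + J ≡ B (mod 10)] I=4 is one option consistent with column 2 (I + J ≡ B (mod 10), carry-in 0) — take it. So I=4.
Step 5. [col 2: I + J ≡ B (mod 10)] several values work for B in column 2 (I + J ≡ B (mod 10), carry-in 0); try B=0, so B=0.
Step 6. [Q] adding two 6-digit numbers gives at most 6+1 digits, and here it does — Q is that final carry and must be 1. So Q=1.
Step 7. [col 2: I + J ≡ B (mod 10)] column 2 reads I+J+carry(0)=B with I=4, B=0; with digits 0,1,2,4,5,7 already taken and all letters distinct, the only value for J is 6. So J=6.
Step 8. [col 3: Q + P ≡ W (mod 10)] in column 3 we have Q+P≡W with carry-in 1; given Q=1, P=7 and digits 0,1,2,4,5,6,7 already taken and all letters distinct, that pins W to 9, so W=9.
Step 9. [col 4: I + Y ≡ A (mod 10)] from column 4 (I=4, A=2, carry-in 0, digits 0,1,2,4,5,6,7,9 already taken and all letters distinct): Y must equal 8. So Y=8.
Step 10. [col 6: H + J ≡ B (mod 10)] from column 6 (J=6, B=0, carry-in 1, digits 0,1,2,4,5,6,7,8,9 already taken and all letters distinct): H must equal 3. So H=3.

Answer: A=2, B=0, H=3, I=4, J=6, N=5, P=7, Q=1, W=9, Y=8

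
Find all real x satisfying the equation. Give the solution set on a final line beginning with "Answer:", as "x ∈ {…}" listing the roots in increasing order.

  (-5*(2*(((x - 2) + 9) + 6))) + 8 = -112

Step 1. [(-5*(2*(((x - 2) + 9) + 6))) + 8 = -112] +8 is outermost — subtract 8 both sides ⇒ sub: -5*(2*(((x - 2) + 9) + 6)) = -120.
Step 2. [-5*(2*(((x - 2) + 9) + 6)) = -120] divide by the outer -5, so div: 2*(((x - 2) + 9) + 6) = 24.
Step 3. [2*(((x - 2) + 9) + 6) = 24] 2 out front; divide by 2, so div: ((x - 2) + 9) + 6 = 12.
Step 4. [((x - 2) + 9) + 6 = 12] 6 comes off first (subtract 6). So sub: (x - 2) + 9 = 6.
Step 5. [(x - 2) + 9 = 6] peel the +9: subtract 9 from each side. So sub: x - 2 = -3.
Step 6. [x - 2 = -3] the outer -2 inverts by adding 2, so sub: x = -1.

Answer: x ∈ {-1}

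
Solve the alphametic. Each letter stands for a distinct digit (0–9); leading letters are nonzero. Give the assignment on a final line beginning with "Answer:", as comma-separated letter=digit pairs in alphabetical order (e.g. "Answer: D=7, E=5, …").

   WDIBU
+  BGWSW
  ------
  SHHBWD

Step 1. [col 1: U + W ≡ D (mod 10)] column 1 (U + W ≡ D (mod 10), carry-in 0) doesn't pin U yet; pick U=4 and continue, so U=4.
Step 2. [col 1: U + W ≡ D (mod 10)] D=3 is one option consistent with column 1 (U + W ≡ D (mod 10), carry-in 0) — take it, so D=3.
Step 3. [col 1: U + W ≡ D (mod 10)] column 1 reads U+W+carry(0)=D with U=4, D=3; with digits 3,4 already taken and all letters distinct, the only value for W is 9 ⇒ W=9.
Step 4. [col 2: B + S ≡ W (mod 10)] S=1 is one option consistent with column 2 (B + S ≡ W (mod 10), carry-in 1) — take it. So S=1.
Step 5. [col 2: B + S ≡ W (mod 10)] from column 2 (S=1, W=9, carry-in 1, digits 1,3,4,9 already taken and all letters distinct): B must equal 7. So B=7.
Step 6. [col 3: I + W ≡ B (mod 10)] column 3 reads I+W+carry(0)=B with W=9, B=7; with digits 1,3,4,7,9 already taken and all letters distinct, the only value for I is 8. So I=8.
Step 7. [col 4: D + G ≡ H (mod 10)] several values work for G in column 4 (D + G ≡ H (mod 10), carry-in 1); try G=2, so G=2.
Step 8. [col 4: D + G ≡ H (mod 10)] column 4: given D=3, G=2, carry-in 1, and digits 1,2,3,4,7,8,9 already taken and all letters distinct, D+G≡H (mod 10) forces H=6. So H=6.

Answer: B=7, D=3, G=2, H=6, I=8, S=1, U=4, W=9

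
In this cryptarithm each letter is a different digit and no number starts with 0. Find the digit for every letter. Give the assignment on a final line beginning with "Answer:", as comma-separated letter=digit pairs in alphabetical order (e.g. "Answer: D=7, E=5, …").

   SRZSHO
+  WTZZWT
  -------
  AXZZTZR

Step 1. [col 1: O + T ≡ R (mod 10)] several values work for T in column 1 (O + T ≡ R (mod 10), carry-in 0); try T=6 ⇒ T=6.
Step 2. [col 1: O + T ≡ R (mod 10)] R=4 is one option consistent with column 1 (O + T ≡ R (mod 10), carry-in 0) — take it, so R=4.
Step 3. [col 1: O + T ≡ R (mod 10)] from column 1 (T=6, R=4, carry-in 0, digits 4,6 already taken and all letters distinct): O must equal 8, so O=8.
Step 4. [col 2: H + W ≡ Z (mod 10)] W=7 is one option consistent with column 2 (H + W ≡ Z (mod 10), carry-in 1) — take it ⇒ W=7.
Step 5. [A] adding two 6-digit numbers gives at most 6+1 digits, and here it does — A is that final carry and must be 1 ⇒ A=1.
Step 6. [col 2: H + W ≡ Z (mod 10)] no forcing yet in column 2 (carry-in 1); H=2 is free and consistent — try it. So H=2.
Step 7. [col 2: H + W ≡ Z (mod 10)] column 2 reads H+W+carry(1)=Z with H=2, W=7; with digits 1,2,4,6,7,8 already taken and all letters distinct, the only value for Z is 0, so Z=0.
Step 8. [col 3: S + Z ≡ T (mod 10)] column 3 reads S+Z+carry(1)=T with Z=0, T=6; with digits 0,1,2,4,6,7,8 already taken and all letters distinct, the only value for S is 5 ⇒ S=5.
Step 9. [col 6: S + W ≡ X (mod 10)] in column 6 we have S+W≡X with carry-in 1; given S=5, W=7 and digits 0,1,2,4,5,6,7,8 already taken and all letters distinct, that pins X to 3, so X=3.

Answer: A=1, H=2, O=8, R=4, S=5, T=6, W=7, X=3, Z=0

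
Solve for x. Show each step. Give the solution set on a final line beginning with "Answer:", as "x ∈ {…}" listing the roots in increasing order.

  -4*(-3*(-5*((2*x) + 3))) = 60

Step 1. [-4*(-3*(-5*((2*x) + 3))) = 60] divide by the outer -4 ⇒ div: -3*(-5*((2*x) + 3)) = -15.
Step 2. [-3*(-5*((2*x) + 3)) = -15] -3·(inner) — divide through by -3, so div: -5*((2*x) + 3) = 5.
Step 3. [-5*((2*x) + 3) = 5] -5 out front; divide by -5 ⇒ div: (2*x) + 3 = -1.
Step 4. [(2*x) + 3 = -1] the outer +3 inverts by subtracting 3. So sub: 2*x = -4.
Step 5. [2*x = -4] 2 out front; divide by 2, so div: x = -2.

Answer: x ∈ {-2}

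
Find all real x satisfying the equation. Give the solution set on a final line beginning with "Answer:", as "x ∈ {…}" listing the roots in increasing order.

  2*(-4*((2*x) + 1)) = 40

Step 1. [2*(-4*((2*x) + 1)) = 40] LHS = 2·(…); ÷2 both sides, so div: -4*((2*x) + 1) = 20.
Step 2. [-4*((2*x) + 1) = 20] -4·(inner) — divide through by -4, so div: (2*x) + 1 = -5.
Step 3. [(2*x) + 1 = -5] 1 comes off first (subtract 1) ⇒ sub: 2*x = -6.
Step 4. [2*x = -6] LHS = 2·(…); ÷2 both sides. So div: x = -3.

Answer: x ∈ {-3}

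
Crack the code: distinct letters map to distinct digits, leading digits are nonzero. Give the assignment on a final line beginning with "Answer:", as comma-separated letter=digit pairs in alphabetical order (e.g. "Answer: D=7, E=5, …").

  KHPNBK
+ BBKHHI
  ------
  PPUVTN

Step 1. [col 1: K + I ≡ N (mod 10)] no forcing yet in column 1 (carry-in 0); I=5 is free and consistent — try it. So I=5.
Step 2. [col 1: K + I ≡ N (mod 10)] no forcing yet in column 1 (carry-in 0); N=8 is free and consistent — try it ⇒ N=8.
Step 3. [col 1: K + I ≡ N (mod 10)] column 1: given I=5, N=8, carry-in 0, and digits 5,8 already taken and all letters distinct, K+I≡N (mod 10) forces K=3 ⇒ K=3.
Step 4. [col 2: B + H ≡ T (mod 10)] no forcing yet in column 2 (carry-in 0); T=6 is free and consistent — try it, so T=6.
Step 5. [col 2: B + H ≡ T (mod 10)] column 2 (B + H ≡ T (mod 10), carry-in 0) doesn't pin B yet; pick B=4 and continue, so B=4.
Step 6. [col 2: B + H ≡ T (mod 10)] column 2 reads B+H+carry(0)=T with B=4, T=6; with digits 3,4,5,6,8 already taken and all letters distinct, the only value for H is 2. So H=2.
Step 7. [col 3: N + H ≡ V (mod 10)] column 3 reads N+H+carry(0)=V with N=8, H=2; with digits 2,3,4,5,6,8 already taken and all letters distinct, the only value for V is 0 ⇒ V=0.
Step 8. [col 4: P + K ≡ U (mod 10)] in column 4 we have P+K≡U with carry-in 1; given K=3 and digits 0,2,3,4,5,6,8 already taken and all letters distinct, that pins P to 7. So P=7.
Step 9. [col 4: P + K ≡ U (mod 10)] column 4 reads P+K+carry(1)=U with P=7, K=3; with digits 0,2,3,4,5,6,7,8 already taken and all letters distinct, the only value for U is 1. So U=1.

Answer: B=4, H=2, I=5, K=3, N=8, P=7, T=6, U=1, V=0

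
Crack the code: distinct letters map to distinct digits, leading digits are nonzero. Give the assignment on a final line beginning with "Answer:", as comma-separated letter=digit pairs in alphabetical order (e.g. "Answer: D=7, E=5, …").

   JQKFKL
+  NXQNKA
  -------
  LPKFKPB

Step 1. [col 1: L + A ≡ B (mod 10)] column 1 (L + A ≡ B (mod 10), carry-in 0) doesn't pin A yet; pick A=3 and continue. So A=3.
Step 2. [col 1: L + A ≡ B (mod 10)] column 1 (L + A ≡ B (mod 10), carry-in 0) doesn't pin L yet; pick L=1 and continue, so L=1.
Step 3. [col 1: L + A ≡ B (mod 10)] from column 1 (L=1, A=3, carry-in 0, digits 1,3 already taken and all letters distinct): B must equal 4, so B=4.
Step 4. [col 2: K + K ≡ P (mod 10)] K=8 is one option consistent with column 2 (K + K ≡ P (mod 10), carry-in 0) — take it ⇒ K=8.
Step 5. [col 2: K + K ≡ P (mod 10)] in column 2 we have K+K≡P with carry-in 0; given K=8 and digits 1,3,4,8 already taken and all letters distinct, that pins P to 6. So P=6.
Step 6. [col 3: F + N ≡ K (mod 10)] F=0 is one option consistent with column 3 (F + N ≡ K (mod 10), carry-in 1) — take it, so F=0.
Step 7. [col 3: F + N ≡ K (mod 10)] from column 3 (F=0, K=8, carry-in 1, digits 0,1,3,4,6,8 already taken and all letters distinct): N must equal 7. So N=7.
Step 8. [col 4: K + Q ≡ F (mod 10)] column 4: given K=8, F=0, carry-in 0, and digits 0,1,3,4,6,7,8 already taken and all letters distinct, K+Q≡F (mod 10) forces Q=2. So Q=2.
Step 9. [col 5: Q + X ≡ K (mod 10)] from column 5 (Q=2, K=8, carry-in 1, digits 0,1,2,3,4,6,7,8 already taken and all letters distinct): X must equal 5. So X=5.
Step 10. [col 6: J + N ≡ P (mod 10)] column 6: given N=7, P=6, carry-in 0, and digits 0,1,2,3,4,5,6,7,8 already taken and all letters distinct, J+N≡P (mod 10) forces J=9, so J=9.

Answer: A=3, B=4, F=0, J=9, K=8, L=1, N=7, P=6, Q=2, X=5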